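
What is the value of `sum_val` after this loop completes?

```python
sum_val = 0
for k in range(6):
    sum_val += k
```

Sum of 0 to 5 = 15
`sum_val` takes the values: 0 → 1 → 3 → 6 → 10 → 15

Answer: 15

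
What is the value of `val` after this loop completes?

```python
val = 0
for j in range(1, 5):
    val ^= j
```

XOR of 1 to 4
`val` takes the values: 0 → 1 → 3 → 0 → 4

Answer: 4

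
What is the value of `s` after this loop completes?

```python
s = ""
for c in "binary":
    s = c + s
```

Reverse 'binary'
`s` takes the values: "" → "b" → "ib" → "nib" → "anib" → "ranib" → "yranib"

Answer: "yranib"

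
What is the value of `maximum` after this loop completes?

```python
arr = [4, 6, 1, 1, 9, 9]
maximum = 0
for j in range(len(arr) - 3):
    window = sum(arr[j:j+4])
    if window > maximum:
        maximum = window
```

Max sum of 4-element window in [4, 6, 1, 1, 9, 9]
`maximum` takes the values: 0 → 12 → 17 → 20

Answer: 20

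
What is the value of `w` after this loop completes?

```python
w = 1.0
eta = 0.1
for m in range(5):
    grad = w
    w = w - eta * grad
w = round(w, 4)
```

Gradient descent: w = 1.0 * (1 - 0.1)^5
`w` takes the values: 1.0 → 0.9 → 0.81 → 0.729 → 0.6561 → 0.59049 → 0.5905

Answer: 0.5905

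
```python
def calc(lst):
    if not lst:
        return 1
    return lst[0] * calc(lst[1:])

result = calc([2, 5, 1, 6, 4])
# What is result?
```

Product over [2, 5, 1, 6, 4] = 2 * 5 * 1 * 6 * 4 = 240

Answer: 240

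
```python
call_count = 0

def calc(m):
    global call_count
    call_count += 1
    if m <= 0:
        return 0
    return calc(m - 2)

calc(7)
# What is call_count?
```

Linear recursion stepping by 2: 5 calls from m=7 down to ≤0.

Answer: 5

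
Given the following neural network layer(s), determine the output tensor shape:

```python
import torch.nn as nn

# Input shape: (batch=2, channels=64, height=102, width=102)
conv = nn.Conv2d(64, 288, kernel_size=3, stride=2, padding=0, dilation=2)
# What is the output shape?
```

Input: (2, 64, 102, 102) -> Output: (2, 288, 49, 49)

Answer: (2, 288, 49, 49)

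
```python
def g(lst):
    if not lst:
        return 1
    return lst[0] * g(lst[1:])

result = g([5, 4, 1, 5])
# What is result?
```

Product over [5, 4, 1, 5] = 5 * 4 * 1 * 5 = 100

Answer: 100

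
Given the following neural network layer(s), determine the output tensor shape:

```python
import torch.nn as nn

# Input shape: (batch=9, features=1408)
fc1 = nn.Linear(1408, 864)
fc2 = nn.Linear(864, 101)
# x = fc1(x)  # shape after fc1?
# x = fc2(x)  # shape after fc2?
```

Input: (9, 1408) -> after fc1: (9, 864) -> Output: (9, 101)

Answer: (9, 101)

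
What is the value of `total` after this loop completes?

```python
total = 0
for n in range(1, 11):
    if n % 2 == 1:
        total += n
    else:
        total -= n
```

Add odd, subtract even
`total` takes the values: 0 → 1 → -1 → 2 → -2 → 3 → -3 → 4 → -4 → 5 → -5

Answer: -5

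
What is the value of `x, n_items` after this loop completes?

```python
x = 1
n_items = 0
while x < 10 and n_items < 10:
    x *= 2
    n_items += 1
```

Double until >= 10 or 10 iterations
`x, n_items` takes the values: (1, 0) → (2, 0) → (2, 1) → (4, 1) → (4, 2) → (8, 2) → (8, 3) → (16, 3) → (16, 4)

Answer: 16, 4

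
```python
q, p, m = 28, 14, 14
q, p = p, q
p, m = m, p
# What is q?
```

Trace:
`q, p, m = 28, 14, 14` → q = 28; p = 14; m = 14
`q, p = p, q` → q = 14; p = 28
`p, m = m, p` → p = 14; m = 28
So q = 14

Answer: 14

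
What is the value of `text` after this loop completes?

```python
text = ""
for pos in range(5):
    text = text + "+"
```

Repeat '+' 5 times
`text` takes the values: "" → "+" → "++" → "+++" → "++++" → "+++++"

Answer: "+++++"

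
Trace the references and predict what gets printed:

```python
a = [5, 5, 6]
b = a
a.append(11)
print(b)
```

Key concept: basic list aliasing.
Step by step:
`a = [5, 5, 6]` → a = [5, 5, 6]
`b = a` → b = [5, 5, 6] (same object as a)
`a.append(11)` → a = [5, 5, 6, 11] (same object as b); b = [5, 5, 6, 11] (same object as a)
`print(b)` → prints [5, 5, 6, 11]

Answer: [5, 5, 6, 11]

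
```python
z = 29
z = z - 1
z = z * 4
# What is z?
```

Trace:
`z = 29` → z = 29
`z = z - 1` → z = 28
`z = z * 4` → z = 112
So z = 112

Answer: 112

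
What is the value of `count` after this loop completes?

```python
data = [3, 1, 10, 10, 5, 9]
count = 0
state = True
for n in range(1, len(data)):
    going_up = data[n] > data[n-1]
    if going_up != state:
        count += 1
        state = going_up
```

Count direction changes in [3, 1, 10, 10, 5, 9]
`count` takes the values: 0 → 1 → 2 → 3 → 4

Answer: 4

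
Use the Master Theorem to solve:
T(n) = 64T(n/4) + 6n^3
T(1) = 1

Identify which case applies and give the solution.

a=64, b=4, f(n)=6n^3. log_4(64) = 3. Since c=3 = 3, Case 2 applies: T(n) = Θ(n^log_b(a) · log n) = O(n^3 log n).

Answer: O(n^3 log n) - Case 2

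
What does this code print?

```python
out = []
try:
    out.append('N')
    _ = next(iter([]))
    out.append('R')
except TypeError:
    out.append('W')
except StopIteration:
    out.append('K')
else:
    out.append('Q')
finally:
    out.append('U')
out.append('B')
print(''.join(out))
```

Execution trace: 'N' (try body) → 'K' (except StopIteration) → 'U' (finally) → 'B' (after the try/except). Output: NKUB

Answer: NKUB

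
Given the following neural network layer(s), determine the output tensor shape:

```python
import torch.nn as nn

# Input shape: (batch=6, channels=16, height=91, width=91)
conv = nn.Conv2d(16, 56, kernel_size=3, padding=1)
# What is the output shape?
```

Input: (6, 16, 91, 91) -> Output: (6, 56, 91, 91)

Answer: (6, 56, 91, 91)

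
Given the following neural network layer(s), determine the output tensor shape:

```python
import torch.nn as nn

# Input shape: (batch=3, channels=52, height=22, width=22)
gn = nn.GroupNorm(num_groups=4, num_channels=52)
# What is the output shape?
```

Input: (3, 52, 22, 22) -> Output: (3, 52, 22, 22)

Answer: (3, 52, 22, 22)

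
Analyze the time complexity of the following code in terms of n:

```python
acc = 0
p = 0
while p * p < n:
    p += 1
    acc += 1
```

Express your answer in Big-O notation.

Each loop level contributes: √n. Multiplying the contributions gives O(√n).

Answer: O(√n)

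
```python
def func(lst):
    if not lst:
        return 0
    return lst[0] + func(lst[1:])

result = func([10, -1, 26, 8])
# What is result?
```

10 + (-1) + 26 + 8 + 0 = 43

Answer: 43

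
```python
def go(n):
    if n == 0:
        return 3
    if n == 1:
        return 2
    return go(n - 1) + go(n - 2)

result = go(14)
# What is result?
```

Build up from base cases: go(0)=3, go(1)=2, go(2)=5, go(3)=7, go(4)=12, go(5)=19, go(6)=31, ..., go(14)=1453

Answer: 1453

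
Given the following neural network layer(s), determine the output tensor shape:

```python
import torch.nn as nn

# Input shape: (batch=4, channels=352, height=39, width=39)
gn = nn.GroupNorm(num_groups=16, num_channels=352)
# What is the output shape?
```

Input: (4, 352, 39, 39) -> Output: (4, 352, 39, 39)

Answer: (4, 352, 39, 39)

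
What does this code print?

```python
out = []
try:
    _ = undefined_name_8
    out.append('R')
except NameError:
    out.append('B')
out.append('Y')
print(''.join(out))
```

Execution trace: 'B' (except NameError) → 'Y' (after the try/except). Output: BY

Answer: BY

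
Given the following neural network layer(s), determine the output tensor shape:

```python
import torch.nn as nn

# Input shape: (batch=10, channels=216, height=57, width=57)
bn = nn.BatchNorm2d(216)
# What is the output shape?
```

Input: (10, 216, 57, 57) -> Output: (10, 216, 57, 57)

Answer: (10, 216, 57, 57)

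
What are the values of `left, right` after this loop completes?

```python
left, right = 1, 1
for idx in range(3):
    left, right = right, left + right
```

Fibonacci: after 3 iterations
`left, right` takes the values: (1, 1) → (1, 2) → (2, 3) → (3, 5)

Answer: 3, 5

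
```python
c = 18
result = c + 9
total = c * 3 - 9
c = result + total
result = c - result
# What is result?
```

Trace:
`c = 18` → c = 18
`result = c + 9` → result = 27
`total = c * 3 - 9` → total = 45
`c = result + total` → c = 72
`result = c - result` → result = 45
So result = 45

Answer: 45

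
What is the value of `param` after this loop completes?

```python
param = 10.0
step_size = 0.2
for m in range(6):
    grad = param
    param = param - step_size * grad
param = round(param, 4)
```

Gradient descent: w = 10.0 * (1 - 0.2)^6
`param` takes the values: 10.0 → 8.0 → 6.4 → 5.12 → 4.096 → 3.2768 → 2.62144 → 2.6214

Answer: 2.6214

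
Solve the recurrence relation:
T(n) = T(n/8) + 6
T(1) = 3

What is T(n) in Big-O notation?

Each step divides n by 8 and adds 6. After log_8(n) steps we reach T(1)=3. So T(n) = 6·log_8(n) + 3 = O(log n).

Answer: O(log n)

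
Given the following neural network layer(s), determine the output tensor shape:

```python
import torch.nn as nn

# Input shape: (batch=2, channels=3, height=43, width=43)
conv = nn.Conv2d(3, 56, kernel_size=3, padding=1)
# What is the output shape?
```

Input: (2, 3, 43, 43) -> Output: (2, 56, 43, 43)

Answer: (2, 56, 43, 43)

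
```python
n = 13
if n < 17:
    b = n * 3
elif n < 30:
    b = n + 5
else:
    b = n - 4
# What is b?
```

Trace:
`n = 13` → n = 13
`if n < 17: ...` → n < 17 is True → b = 39
So b = 39

Answer: 39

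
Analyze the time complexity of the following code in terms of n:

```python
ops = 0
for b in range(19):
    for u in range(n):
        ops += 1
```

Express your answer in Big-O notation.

Each loop level contributes: 1 × n. Multiplying the contributions gives O(n).

Answer: O(n)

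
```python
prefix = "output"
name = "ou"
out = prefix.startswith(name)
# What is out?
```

Trace:
`prefix = "output"` → prefix = 'output'
`name = "ou"` → name = 'ou'
`out = prefix.startswith(name)` → out = True
So out = True

Answer: True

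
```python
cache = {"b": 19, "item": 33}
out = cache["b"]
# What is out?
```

Trace:
`cache = {"b": 19, "item": 33}` → cache = {'b': 19, 'item': 33}
`out = cache["b"]` → out = 19
So out = 19

Answer: 19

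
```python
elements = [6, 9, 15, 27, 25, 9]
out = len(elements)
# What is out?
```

Trace:
`elements = [6, 9, 15, 27, 25, 9]` → elements = [6, 9, 15, 27, 25, 9]
`out = len(elements)` → out = 6
So out = 6

Answer: 6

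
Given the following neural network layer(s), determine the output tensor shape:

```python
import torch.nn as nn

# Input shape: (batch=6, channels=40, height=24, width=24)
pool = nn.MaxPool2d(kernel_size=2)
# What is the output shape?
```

Input: (6, 40, 24, 24) -> Output: (6, 40, 12, 12)

Answer: (6, 40, 12, 12)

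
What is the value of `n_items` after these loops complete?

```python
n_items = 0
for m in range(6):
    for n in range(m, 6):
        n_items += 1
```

Upper triangle: 6 + 5 + ... + 1
`n_items` takes the values: 0 → 1 → 2 → 3 → 4 → 5 → 6 → 7 → 8 → 9 → 10 → 11 → 12 → 13 → 14 → 15 → 16 → 17 → 18 → 19 → 20 → 21

Answer: 21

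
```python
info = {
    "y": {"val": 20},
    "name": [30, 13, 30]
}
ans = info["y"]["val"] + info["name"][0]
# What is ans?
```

Trace:
`info = { ...` → info = {'y': {'val': 20}, 'name': [30, 13, 30]}
`ans = info["y"]["val"] + info["name"][0]` → ans = 50
So ans = 50

Answer: 50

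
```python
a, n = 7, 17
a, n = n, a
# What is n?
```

Trace:
`a, n = 7, 17` → a = 7; n = 17
`a, n = n, a` → a = 17; n = 7
So n = 7

Answer: 7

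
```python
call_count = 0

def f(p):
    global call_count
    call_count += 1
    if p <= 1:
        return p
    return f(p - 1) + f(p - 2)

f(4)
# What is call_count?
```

Calls(p) = 1 + Calls(p-1) + Calls(p-2); Calls(0)=Calls(1)=1. For p=4 this gives 9.

Answer: 9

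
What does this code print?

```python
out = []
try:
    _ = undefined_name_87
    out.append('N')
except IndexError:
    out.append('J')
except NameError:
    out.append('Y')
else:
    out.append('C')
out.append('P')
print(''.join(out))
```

Execution trace: 'Y' (except NameError) → 'P' (after the try/except). Output: YP

Answer: YP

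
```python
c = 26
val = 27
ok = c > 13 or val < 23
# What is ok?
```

Trace:
`c = 26` → c = 26
`val = 27` → val = 27
`ok = c > 13 or val < 23` → ok = True
So ok = True

Answer: True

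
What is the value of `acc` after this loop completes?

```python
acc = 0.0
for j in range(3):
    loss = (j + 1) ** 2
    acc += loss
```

Sum of squared losses 1² + 2² + ... + 3²
`acc` takes the values: 0.0 → 1.0 → 5.0 → 14.0

Answer: 14.0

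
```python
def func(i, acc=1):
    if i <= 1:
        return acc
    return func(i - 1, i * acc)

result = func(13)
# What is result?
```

Accumulator trace (n, acc): (13, 1) -> (12, 13) -> (11, 156) -> (10, 1716) -> (9, 17160) -> (8, 154440) -> (7, 1235520) -> (6, 8648640) -> (5, 51891840) -> (4, 259459200) -> (3, 1037836800) -> (2, 3113510400) -> (1, 6227020800) -> return 6227020800

Answer: 6227020800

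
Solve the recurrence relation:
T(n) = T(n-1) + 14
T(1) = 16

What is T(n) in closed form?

Unrolling: T(n) = T(1) + 14·(n-1) = 16 + 14(n-1) = 14n + 2.

Answer: T(n) = 14n + 2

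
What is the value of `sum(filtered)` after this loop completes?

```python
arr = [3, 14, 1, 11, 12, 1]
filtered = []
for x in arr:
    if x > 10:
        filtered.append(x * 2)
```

Sum of doubled values > 10
`filtered` takes the values: [] → [28] → [28, 22] → [28, 22, 24]
So `sum(filtered)` = 74

Answer: 74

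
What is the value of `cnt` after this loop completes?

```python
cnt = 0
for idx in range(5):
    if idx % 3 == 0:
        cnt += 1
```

Count numbers divisible by 3 in range(5)
`cnt` takes the values: 0 → 1 → 2

Answer: 2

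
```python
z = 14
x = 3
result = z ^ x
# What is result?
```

Trace:
`z = 14` → z = 14
`x = 3` → x = 3
`result = z ^ x` → result = 13
So result = 13

Answer: 13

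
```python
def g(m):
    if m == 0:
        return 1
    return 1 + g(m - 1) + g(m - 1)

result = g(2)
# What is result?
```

g(m) = 1 + 2·g(m-1), g(0)=1. Closed form: (1+1)·2^2 - 1 = 7.

Answer: 7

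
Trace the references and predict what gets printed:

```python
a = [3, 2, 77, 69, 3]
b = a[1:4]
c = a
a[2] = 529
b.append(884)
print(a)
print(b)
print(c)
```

Key concept: slice vs alias.
Step by step:
`a = [3, 2, 77, 69, 3]` → a = [3, 2, 77, 69, 3]
`b = a[1:4]` → b = [2, 77, 69]
`c = a` → c = [3, 2, 77, 69, 3] (same object as a)
`a[2] = 529` → a = [3, 2, 529, 69, 3] (same object as c); c = [3, 2, 529, 69, 3] (same object as a)
`b.append(884)` → b = [2, 77, 69, 884]
`print(a)` → prints [3, 2, 529, 69, 3]
`print(b)` → prints [2, 77, 69, 884]
`print(c)` → prints [3, 2, 529, 69, 3]

Answer:
[3, 2, 529, 69, 3]
[2, 77, 69, 884]
[3, 2, 529, 69, 3]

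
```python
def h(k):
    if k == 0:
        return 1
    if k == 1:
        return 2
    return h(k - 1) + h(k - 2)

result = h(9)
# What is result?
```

Build up from base cases: h(0)=1, h(1)=2, h(2)=3, h(3)=5, h(4)=8, h(5)=13, h(6)=21, ..., h(9)=89

Answer: 89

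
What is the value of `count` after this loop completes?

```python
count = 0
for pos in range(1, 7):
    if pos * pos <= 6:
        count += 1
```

Count numbers where pos² ≤ 6
`count` takes the values: 0 → 1 → 2

Answer: 2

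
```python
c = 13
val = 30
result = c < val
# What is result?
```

Trace:
`c = 13` → c = 13
`val = 30` → val = 30
`result = c < val` → result = True
So result = True

Answer: True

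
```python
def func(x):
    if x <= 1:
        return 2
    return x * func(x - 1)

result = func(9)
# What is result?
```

func(9) = 9 * 8 * 7 * 6 * 5 * 4 * 3 * 2 * 2 = 725760

Answer: 725760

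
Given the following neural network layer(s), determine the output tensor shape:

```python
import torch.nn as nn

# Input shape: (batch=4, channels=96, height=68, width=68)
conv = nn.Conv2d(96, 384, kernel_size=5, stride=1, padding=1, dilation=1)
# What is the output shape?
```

Input: (4, 96, 68, 68) -> Output: (4, 384, 66, 66)

Answer: (4, 384, 66, 66)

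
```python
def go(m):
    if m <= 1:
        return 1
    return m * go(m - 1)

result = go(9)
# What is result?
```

go(9) = 9 * 8 * 7 * 6 * 5 * 4 * 3 * 2 * 1 = 362880

Answer: 362880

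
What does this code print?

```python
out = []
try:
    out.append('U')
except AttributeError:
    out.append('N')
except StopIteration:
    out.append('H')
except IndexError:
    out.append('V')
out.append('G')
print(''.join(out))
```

Execution trace: 'U' (try body, no exception) → 'G' (after the try/except). Output: UG

Answer: UG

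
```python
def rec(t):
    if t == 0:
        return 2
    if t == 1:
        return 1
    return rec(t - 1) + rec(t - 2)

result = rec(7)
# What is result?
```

Build up from base cases: rec(0)=2, rec(1)=1, rec(2)=3, rec(3)=4, rec(4)=7, rec(5)=11, rec(6)=18, ..., rec(7)=29

Answer: 29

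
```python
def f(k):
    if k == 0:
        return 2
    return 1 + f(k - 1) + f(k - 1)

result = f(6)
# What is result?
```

f(k) = 1 + 2·f(k-1), f(0)=2. Closed form: (2+1)·2^6 - 1 = 191.

Answer: 191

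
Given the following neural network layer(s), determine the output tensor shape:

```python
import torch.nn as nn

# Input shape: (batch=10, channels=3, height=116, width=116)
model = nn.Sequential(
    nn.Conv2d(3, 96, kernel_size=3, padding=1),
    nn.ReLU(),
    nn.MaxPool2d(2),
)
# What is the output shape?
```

Input: (10, 3, 116, 116) -> after Conv2d: (10, 96, 116, 116) -> after ReLU: (10, 96, 116, 116) -> Output: (10, 96, 58, 58)

Answer: (10, 96, 58, 58)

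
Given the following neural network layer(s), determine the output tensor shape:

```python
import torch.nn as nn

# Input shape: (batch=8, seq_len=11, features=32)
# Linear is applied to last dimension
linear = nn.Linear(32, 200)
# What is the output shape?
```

Input: (8, 11, 32) -> Output: (8, 11, 200)

Answer: (8, 11, 200)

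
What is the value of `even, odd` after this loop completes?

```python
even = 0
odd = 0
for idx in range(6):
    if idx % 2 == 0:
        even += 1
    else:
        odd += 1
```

Count evens and odds in range(6)
`even, odd` takes the values: (0, 0) → (1, 0) → (1, 1) → (2, 1) → (2, 2) → (3, 2) → (3, 3)

Answer: 3, 3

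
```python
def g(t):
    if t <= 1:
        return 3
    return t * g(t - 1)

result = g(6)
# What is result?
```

g(6) = 6 * 5 * 4 * 3 * 2 * 3 = 2160

Answer: 2160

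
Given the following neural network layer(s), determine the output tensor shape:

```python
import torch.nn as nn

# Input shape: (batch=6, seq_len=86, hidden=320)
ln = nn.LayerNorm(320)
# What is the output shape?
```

Input: (6, 86, 320) -> Output: (6, 86, 320)

Answer: (6, 86, 320)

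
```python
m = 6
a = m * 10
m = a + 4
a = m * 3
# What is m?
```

Trace:
`m = 6` → m = 6
`a = m * 10` → a = 60
`m = a + 4` → m = 64
`a = m * 3` → a = 192
So m = 64

Answer: 64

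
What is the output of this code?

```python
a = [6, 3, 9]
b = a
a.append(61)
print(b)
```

Key concept: basic list aliasing.
Step by step:
`a = [6, 3, 9]` → a = [6, 3, 9]
`b = a` → b = [6, 3, 9] (same object as a)
`a.append(61)` → a = [6, 3, 9, 61] (same object as b); b = [6, 3, 9, 61] (same object as a)
`print(b)` → prints [6, 3, 9, 61]

Answer: [6, 3, 9, 61]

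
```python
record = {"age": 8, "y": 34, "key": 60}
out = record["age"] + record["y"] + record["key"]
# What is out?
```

Trace:
`record = {"age": 8, "y": 34, "key": 60}` → record = {'age': 8, 'y': 34, 'key': 60}
`out = record["age"] + record["y"] + record["key"]` → out = 102
So out = 102

Answer: 102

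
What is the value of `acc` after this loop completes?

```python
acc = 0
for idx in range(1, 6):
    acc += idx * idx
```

Sum of squares 1² to 5² = 55
`acc` takes the values: 0 → 1 → 5 → 14 → 30 → 55

Answer: 55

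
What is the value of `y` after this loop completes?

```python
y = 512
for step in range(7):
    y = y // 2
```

Halve 7 times: 512 // 2^7 = 4
`y` takes the values: 512 → 256 → 128 → 64 → 32 → 16 → 8 → 4

Answer: 4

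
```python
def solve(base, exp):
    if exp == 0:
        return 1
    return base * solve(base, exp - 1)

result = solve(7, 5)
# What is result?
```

solve(7, 5) = 7 * 7 * 7 * 7 * 7 = 16807

Answer: 16807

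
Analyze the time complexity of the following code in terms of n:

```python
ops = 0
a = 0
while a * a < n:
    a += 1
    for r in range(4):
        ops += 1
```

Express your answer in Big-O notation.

Each loop level contributes: √n × 1. Multiplying the contributions gives O(√n).

Answer: O(√n)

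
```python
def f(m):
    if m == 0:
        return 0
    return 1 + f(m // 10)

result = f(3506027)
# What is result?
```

Count of digits of 3506027: 7

Answer: 7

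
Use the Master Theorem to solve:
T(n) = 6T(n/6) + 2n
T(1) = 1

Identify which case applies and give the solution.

a=6, b=6, f(n)=2n. log_6(6) = 1. Since c=1 = 1, Case 2 applies: T(n) = Θ(n^log_b(a) · log n) = O(n log n).

Answer: O(n log n) - Case 2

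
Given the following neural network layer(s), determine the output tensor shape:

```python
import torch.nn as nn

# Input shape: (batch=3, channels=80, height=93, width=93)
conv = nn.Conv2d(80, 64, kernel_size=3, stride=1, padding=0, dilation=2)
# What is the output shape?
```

Input: (3, 80, 93, 93) -> Output: (3, 64, 89, 89)

Answer: (3, 64, 89, 89)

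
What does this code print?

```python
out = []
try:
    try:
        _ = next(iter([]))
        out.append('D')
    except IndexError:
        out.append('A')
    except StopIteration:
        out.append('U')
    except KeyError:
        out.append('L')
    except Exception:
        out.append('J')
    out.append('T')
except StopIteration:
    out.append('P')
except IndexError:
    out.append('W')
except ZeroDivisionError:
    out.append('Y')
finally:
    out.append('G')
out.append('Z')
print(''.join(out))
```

Execution trace: 'U' (inner except StopIteration) → 'T' (try body, no exception) → 'G' (finally) → 'Z' (after the try/except). Output: UTGZ

Answer: UTGZ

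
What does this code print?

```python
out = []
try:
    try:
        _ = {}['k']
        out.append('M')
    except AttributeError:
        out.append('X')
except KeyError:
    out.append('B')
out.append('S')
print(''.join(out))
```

Execution trace: 'B' (outer except KeyError) → 'S' (after the try/except). Output: BS

Answer: BS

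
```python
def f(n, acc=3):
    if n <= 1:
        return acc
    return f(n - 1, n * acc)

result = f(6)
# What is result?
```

Accumulator trace (n, acc): (6, 3) -> (5, 18) -> (4, 90) -> (3, 360) -> (2, 1080) -> (1, 2160) -> return 2160

Answer: 2160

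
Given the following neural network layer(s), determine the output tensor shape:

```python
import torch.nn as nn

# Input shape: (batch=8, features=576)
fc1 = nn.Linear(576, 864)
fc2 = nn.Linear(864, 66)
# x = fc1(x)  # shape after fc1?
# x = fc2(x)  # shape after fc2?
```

Input: (8, 576) -> after fc1: (8, 864) -> Output: (8, 66)

Answer: (8, 66)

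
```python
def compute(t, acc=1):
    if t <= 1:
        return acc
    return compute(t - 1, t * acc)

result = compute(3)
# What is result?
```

Accumulator trace (n, acc): (3, 1) -> (2, 3) -> (1, 6) -> return 6

Answer: 6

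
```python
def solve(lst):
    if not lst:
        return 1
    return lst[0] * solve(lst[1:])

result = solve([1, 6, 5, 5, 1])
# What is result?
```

Product over [1, 6, 5, 5, 1] = 1 * 6 * 5 * 5 * 1 = 150

Answer: 150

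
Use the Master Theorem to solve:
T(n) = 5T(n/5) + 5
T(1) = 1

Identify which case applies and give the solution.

a=5, b=5, f(n)=5. log_5(5) = 1. Since c=0 < 1, Case 1 applies: T(n) = Θ(n^log_b(a)) = O(n).

Answer: O(n) - Case 1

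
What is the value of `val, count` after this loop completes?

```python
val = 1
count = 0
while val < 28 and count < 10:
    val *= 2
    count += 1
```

Double until >= 28 or 10 iterations
`val, count` takes the values: (1, 0) → (2, 0) → (2, 1) → (4, 1) → (4, 2) → (8, 2) → (8, 3) → (16, 3) → (16, 4) → (32, 4) → (32, 5)

Answer: 32, 5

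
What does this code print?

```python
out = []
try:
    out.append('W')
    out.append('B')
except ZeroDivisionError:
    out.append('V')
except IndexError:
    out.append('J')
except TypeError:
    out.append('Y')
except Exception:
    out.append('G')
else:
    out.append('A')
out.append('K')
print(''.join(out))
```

Execution trace: 'W' (try body) → 'B' (try body, no exception) → 'A' (else) → 'K' (after the try/except). Output: WBAK

Answer: WBAK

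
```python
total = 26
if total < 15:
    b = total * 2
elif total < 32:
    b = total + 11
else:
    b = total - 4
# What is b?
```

Trace:
`total = 26` → total = 26
`if total < 15: ...` → total < 15 is False, total < 32 is True → b = 37
So b = 37

Answer: 37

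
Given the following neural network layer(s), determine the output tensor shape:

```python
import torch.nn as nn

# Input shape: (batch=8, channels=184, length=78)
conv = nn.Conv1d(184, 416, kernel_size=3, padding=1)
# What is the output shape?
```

Input: (8, 184, 78) -> Output: (8, 416, 78)

Answer: (8, 416, 78)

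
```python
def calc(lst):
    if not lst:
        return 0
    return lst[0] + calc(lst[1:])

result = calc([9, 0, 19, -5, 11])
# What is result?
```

9 + 0 + 19 + (-5) + 11 + 0 = 34

Answer: 34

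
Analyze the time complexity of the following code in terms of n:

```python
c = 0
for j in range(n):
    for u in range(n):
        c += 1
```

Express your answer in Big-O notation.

Each loop level contributes: n × n. Multiplying the contributions gives O(n^2).

Answer: O(n^2)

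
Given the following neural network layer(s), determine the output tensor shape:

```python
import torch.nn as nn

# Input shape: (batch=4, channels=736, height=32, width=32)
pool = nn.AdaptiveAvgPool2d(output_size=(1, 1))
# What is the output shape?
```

Input: (4, 736, 32, 32) -> Output: (4, 736, 1, 1)

Answer: (4, 736, 1, 1)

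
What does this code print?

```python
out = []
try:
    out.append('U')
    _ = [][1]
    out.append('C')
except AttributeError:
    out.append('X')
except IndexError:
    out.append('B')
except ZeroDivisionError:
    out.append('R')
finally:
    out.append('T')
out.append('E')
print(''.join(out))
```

Execution trace: 'U' (try body) → 'B' (except IndexError) → 'T' (finally) → 'E' (after the try/except). Output: UBTE

Answer: UBTE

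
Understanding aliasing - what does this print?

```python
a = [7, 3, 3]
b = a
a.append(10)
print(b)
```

Key concept: basic list aliasing.
Step by step:
`a = [7, 3, 3]` → a = [7, 3, 3]
`b = a` → b = [7, 3, 3] (same object as a)
`a.append(10)` → a = [7, 3, 3, 10] (same object as b); b = [7, 3, 3, 10] (same object as a)
`print(b)` → prints [7, 3, 3, 10]

Answer: [7, 3, 3, 10]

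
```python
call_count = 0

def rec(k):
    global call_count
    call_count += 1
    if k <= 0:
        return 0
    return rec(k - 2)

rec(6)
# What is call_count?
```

Linear recursion stepping by 2: 4 calls from k=6 down to ≤0.

Answer: 4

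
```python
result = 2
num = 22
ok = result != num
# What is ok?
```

Trace:
`result = 2` → result = 2
`num = 22` → num = 22
`ok = result != num` → ok = True
So ok = True

Answer: True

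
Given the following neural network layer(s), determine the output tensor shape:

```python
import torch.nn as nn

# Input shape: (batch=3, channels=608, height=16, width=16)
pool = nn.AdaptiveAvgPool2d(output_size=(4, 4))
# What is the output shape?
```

Input: (3, 608, 16, 16) -> Output: (3, 608, 4, 4)

Answer: (3, 608, 4, 4)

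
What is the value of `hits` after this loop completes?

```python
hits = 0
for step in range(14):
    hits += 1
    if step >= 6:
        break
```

Loop breaks when step reaches 6, hits is 7
`hits` takes the values: 0 → 1 → 2 → 3 → 4 → 5 → 6 → 7

Answer: 7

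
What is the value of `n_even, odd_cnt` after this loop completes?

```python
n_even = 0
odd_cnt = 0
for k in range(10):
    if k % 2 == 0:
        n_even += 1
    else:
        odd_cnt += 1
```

Count evens and odds in range(10)
`n_even, odd_cnt` takes the values: (0, 0) → (1, 0) → (1, 1) → (2, 1) → (2, 2) → (3, 2) → (3, 3) → (4, 3) → (4, 4) → (5, 4) → (5, 5)

Answer: 5, 5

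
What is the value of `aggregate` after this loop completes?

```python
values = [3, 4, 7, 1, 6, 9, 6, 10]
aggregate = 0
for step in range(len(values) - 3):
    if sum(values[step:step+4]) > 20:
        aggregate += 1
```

Count windows with sum > 20
`aggregate` takes the values: 0 → 1 → 2 → 3

Answer: 3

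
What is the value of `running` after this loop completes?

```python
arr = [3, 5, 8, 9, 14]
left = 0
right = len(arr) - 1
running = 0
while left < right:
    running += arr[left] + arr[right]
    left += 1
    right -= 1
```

Sum of pairs from ends
`running` takes the values: 0 → 17 → 31

Answer: 31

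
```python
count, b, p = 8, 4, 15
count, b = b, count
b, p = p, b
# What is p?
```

Trace:
`count, b, p = 8, 4, 15` → count = 8; b = 4; p = 15
`count, b = b, count` → count = 4; b = 8
`b, p = p, b` → b = 15; p = 8
So p = 8

Answer: 8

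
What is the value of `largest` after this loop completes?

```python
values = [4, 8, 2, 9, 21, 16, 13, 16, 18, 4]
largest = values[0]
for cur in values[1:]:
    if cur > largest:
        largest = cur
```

Maximum of [4, 8, 2, 9, 21, 16, 13, 16, 18, 4]
`largest` takes the values: 4 → 8 → 9 → 21

Answer: 21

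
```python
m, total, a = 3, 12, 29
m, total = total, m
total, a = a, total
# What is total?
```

Trace:
`m, total, a = 3, 12, 29` → m = 3; total = 12; a = 29
`m, total = total, m` → m = 12; total = 3
`total, a = a, total` → total = 29; a = 3
So total = 29

Answer: 29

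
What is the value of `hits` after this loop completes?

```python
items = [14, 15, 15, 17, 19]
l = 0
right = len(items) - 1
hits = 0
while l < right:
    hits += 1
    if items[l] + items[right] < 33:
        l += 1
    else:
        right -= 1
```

Steps to find pair summing to 33
`hits` takes the values: 0 → 1 → 2 → 3 → 4

Answer: 4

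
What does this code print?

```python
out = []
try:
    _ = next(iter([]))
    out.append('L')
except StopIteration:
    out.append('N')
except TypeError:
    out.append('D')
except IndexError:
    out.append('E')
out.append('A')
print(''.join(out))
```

Execution trace: 'N' (except StopIteration) → 'A' (after the try/except). Output: NA

Answer: NA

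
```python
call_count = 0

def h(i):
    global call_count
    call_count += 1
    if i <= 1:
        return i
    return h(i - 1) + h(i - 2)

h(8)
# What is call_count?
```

Calls(i) = 1 + Calls(i-1) + Calls(i-2); Calls(0)=Calls(1)=1. For i=8 this gives 67.

Answer: 67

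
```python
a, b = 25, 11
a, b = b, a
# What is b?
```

Trace:
`a, b = 25, 11` → a = 25; b = 11
`a, b = b, a` → a = 11; b = 25
So b = 25

Answer: 25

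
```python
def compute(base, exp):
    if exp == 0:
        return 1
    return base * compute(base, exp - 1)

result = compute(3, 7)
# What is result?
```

compute(3, 7) = 3 * 3 * 3 * 3 * 3 * 3 * 3 = 2187

Answer: 2187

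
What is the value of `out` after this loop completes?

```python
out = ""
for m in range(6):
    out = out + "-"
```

Repeat '-' 6 times
`out` takes the values: "" → "-" → "--" → "---" → "----" → "-----" → "------"

Answer: "------"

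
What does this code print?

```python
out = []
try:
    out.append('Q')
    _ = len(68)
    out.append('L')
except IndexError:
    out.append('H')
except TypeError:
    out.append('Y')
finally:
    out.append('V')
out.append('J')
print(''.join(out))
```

Execution trace: 'Q' (try body) → 'Y' (except TypeError) → 'V' (finally) → 'J' (after the try/except). Output: QYVJ

Answer: QYVJ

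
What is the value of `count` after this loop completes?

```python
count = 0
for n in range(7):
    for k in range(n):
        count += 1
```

Triangle number: 0+1+2+...+6
`count` takes the values: 0 → 1 → 2 → 3 → 4 → 5 → 6 → 7 → 8 → 9 → 10 → 11 → 12 → 13 → 14 → 15 → 16 → 17 → 18 → 19 → 20 → 21

Answer: 21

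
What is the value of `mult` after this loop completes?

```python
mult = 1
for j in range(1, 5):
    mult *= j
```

4! = 24
`mult` takes the values: 1 → 2 → 6 → 24

Answer: 24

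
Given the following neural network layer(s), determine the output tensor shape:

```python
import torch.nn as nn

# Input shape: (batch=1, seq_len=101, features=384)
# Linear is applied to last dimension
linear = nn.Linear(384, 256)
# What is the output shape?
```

Input: (1, 101, 384) -> Output: (1, 101, 256)

Answer: (1, 101, 256)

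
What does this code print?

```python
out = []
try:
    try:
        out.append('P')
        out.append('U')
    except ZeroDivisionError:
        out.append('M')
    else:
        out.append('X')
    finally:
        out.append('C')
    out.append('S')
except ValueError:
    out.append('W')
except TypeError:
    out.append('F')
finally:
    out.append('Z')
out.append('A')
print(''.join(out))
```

Execution trace: 'P' (inner try body) → 'U' (inner try body, no exception) → 'X' (inner else) → 'C' (inner finally) → 'S' (try body, no exception) → 'Z' (finally) → 'A' (after the try/except). Output: PUXCSZA

Answer: PUXCSZA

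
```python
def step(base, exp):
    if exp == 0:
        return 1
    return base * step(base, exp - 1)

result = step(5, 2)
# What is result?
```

step(5, 2) = 5 * 5 = 25

Answer: 25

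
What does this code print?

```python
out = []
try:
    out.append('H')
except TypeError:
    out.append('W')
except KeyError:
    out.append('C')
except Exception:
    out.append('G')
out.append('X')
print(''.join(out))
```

Execution trace: 'H' (try body, no exception) → 'X' (after the try/except). Output: HX

Answer: HX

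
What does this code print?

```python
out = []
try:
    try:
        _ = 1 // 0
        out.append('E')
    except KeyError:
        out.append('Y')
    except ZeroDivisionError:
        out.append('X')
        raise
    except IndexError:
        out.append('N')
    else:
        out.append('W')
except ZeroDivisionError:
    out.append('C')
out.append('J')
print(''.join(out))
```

Execution trace: 'X' (inner except ZeroDivisionError) → 'C' (outer except ZeroDivisionError) → 'J' (after the try/except). Output: XCJ

Answer: XCJ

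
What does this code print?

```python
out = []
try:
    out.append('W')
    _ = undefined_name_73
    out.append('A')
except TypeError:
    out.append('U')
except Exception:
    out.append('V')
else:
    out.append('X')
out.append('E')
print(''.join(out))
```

Execution trace: 'W' (try body) → 'V' (except Exception) → 'E' (after the try/except). Output: WVE

Answer: WVE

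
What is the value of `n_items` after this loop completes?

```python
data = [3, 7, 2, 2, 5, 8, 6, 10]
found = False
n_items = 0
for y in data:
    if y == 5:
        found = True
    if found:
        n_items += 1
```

Count elements after first 5 in [3, 7, 2, 2, 5, 8, 6, 10]
`n_items` takes the values: 0 → 1 → 2 → 3 → 4

Answer: 4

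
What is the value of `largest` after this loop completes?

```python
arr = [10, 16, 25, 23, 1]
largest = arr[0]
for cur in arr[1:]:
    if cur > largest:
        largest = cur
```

Maximum of [10, 16, 25, 23, 1]
`largest` takes the values: 10 → 16 → 25

Answer: 25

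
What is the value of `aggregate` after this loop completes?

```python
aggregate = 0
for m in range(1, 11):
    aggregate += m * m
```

Sum of squares 1² to 10² = 385
`aggregate` takes the values: 0 → 1 → 5 → 14 → 30 → 55 → 91 → 140 → 204 → 285 → 385

Answer: 385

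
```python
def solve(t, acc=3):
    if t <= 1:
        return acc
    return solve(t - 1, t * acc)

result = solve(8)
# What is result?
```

Accumulator trace (n, acc): (8, 3) -> (7, 24) -> (6, 168) -> (5, 1008) -> (4, 5040) -> (3, 20160) -> (2, 60480) -> (1, 120960) -> return 120960

Answer: 120960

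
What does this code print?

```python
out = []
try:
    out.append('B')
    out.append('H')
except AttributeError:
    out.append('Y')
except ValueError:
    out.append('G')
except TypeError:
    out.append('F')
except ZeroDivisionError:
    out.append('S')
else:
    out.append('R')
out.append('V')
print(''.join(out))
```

Execution trace: 'B' (try body) → 'H' (try body, no exception) → 'R' (else) → 'V' (after the try/except). Output: BHRV

Answer: BHRV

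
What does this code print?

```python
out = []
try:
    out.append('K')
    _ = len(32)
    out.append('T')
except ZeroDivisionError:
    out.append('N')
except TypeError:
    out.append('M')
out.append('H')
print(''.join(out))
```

Execution trace: 'K' (try body) → 'M' (except TypeError) → 'H' (after the try/except). Output: KMH

Answer: KMH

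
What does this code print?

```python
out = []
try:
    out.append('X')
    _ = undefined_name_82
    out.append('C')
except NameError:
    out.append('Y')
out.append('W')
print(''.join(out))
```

Execution trace: 'X' (try body) → 'Y' (except NameError) → 'W' (after the try/except). Output: XYW

Answer: XYW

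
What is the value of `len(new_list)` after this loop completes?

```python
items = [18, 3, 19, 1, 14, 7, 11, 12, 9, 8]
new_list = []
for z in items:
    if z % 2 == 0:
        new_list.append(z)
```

Count even numbers in [18, 3, 19, 1, 14, 7, 11, 12, 9, 8]
`new_list` takes the values: [] → [18] → [18, 14] → [18, 14, 12] → [18, 14, 12, 8]
So `len(new_list)` = 4

Answer: 4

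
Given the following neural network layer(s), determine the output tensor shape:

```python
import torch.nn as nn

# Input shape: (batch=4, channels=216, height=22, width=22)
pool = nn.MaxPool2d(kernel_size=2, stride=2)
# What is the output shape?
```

Input: (4, 216, 22, 22) -> Output: (4, 216, 11, 11)

Answer: (4, 216, 11, 11)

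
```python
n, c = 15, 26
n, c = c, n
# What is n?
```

Trace:
`n, c = 15, 26` → n = 15; c = 26
`n, c = c, n` → n = 26; c = 15
So n = 26

Answer: 26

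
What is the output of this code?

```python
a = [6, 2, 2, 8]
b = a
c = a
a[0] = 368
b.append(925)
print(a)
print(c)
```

Key concept: multiple aliases.
Step by step:
`a = [6, 2, 2, 8]` → a = [6, 2, 2, 8]
`b = a` → b = [6, 2, 2, 8] (same object as a)
`c = a` → c = [6, 2, 2, 8] (same object as a, b)
`a[0] = 368` → a = [368, 2, 2, 8] (same object as b, c); b = [368, 2, 2, 8] (same object as a, c); c = [368, 2, 2, 8] (same object as a, b)
`b.append(925)` → a = [368, 2, 2, 8, 925] (same object as b, c); b = [368, 2, 2, 8, 925] (same object as a, c); c = [368, 2, 2, 8, 925] (same object as a, b)
`print(a)` → prints [368, 2, 2, 8, 925]
`print(c)` → prints [368, 2, 2, 8, 925]

Answer:
[368, 2, 2, 8, 925]
[368, 2, 2, 8, 925]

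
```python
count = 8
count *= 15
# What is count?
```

Trace:
`count = 8` → count = 8
`count *= 15` → count = 120
So count = 120

Answer: 120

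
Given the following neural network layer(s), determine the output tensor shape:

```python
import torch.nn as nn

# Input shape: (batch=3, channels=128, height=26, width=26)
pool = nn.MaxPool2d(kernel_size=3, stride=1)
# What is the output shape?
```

Input: (3, 128, 26, 26) -> Output: (3, 128, 24, 24)

Answer: (3, 128, 24, 24)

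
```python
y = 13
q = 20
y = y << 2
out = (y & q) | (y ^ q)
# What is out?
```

Trace:
`y = 13` → y = 13
`q = 20` → q = 20
`y = y << 2` → y = 52
`out = (y & q) | (y ^ q)` → out = 52
So out = 52

Answer: 52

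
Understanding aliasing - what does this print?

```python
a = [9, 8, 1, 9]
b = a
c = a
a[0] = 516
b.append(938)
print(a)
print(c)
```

Key concept: multiple aliases.
Step by step:
`a = [9, 8, 1, 9]` → a = [9, 8, 1, 9]
`b = a` → b = [9, 8, 1, 9] (same object as a)
`c = a` → c = [9, 8, 1, 9] (same object as a, b)
`a[0] = 516` → a = [516, 8, 1, 9] (same object as b, c); b = [516, 8, 1, 9] (same object as a, c); c = [516, 8, 1, 9] (same object as a, b)
`b.append(938)` → a = [516, 8, 1, 9, 938] (same object as b, c); b = [516, 8, 1, 9, 938] (same object as a, c); c = [516, 8, 1, 9, 938] (same object as a, b)
`print(a)` → prints [516, 8, 1, 9, 938]
`print(c)` → prints [516, 8, 1, 9, 938]

Answer:
[516, 8, 1, 9, 938]
[516, 8, 1, 9, 938]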